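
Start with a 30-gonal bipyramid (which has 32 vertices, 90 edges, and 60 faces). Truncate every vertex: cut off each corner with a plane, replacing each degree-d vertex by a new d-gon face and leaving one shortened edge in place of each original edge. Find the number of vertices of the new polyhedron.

Truncation replaces each original edge-end by a new vertex, so V′ = 2E = 180.
Each original edge survives, and each old vertex of degree d contributes d new edges; summing degrees gives Σd = 2E, so E′ = E + 2E = 3E = 270.
Each original face survives and each original vertex becomes one new face: F′ = F + V = 92.

180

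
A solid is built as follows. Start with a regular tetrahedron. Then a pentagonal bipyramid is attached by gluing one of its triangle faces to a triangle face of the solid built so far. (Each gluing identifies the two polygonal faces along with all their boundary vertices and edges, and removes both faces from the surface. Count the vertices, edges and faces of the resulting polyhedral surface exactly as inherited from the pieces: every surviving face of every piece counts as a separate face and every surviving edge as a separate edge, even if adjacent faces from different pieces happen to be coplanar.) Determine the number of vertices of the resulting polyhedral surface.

A regular tetrahedron: V=4, E=6, F=4.
Attach a pentagonal bipyramid (V=7, E=15, F=10) along a 3-gon: merge 3 vertices and 3 edges, delete both glued faces → V=8, E=18, F=12.
Check: V − E + F = 8 − 18 + 12 = 2.

8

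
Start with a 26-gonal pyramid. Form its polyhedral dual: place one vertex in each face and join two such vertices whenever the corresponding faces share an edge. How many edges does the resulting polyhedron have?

52

The base solid has V = 27, E = 52, F = 27.
The dual swaps V and F and preserves E: V′ = F = 27, E′ = E = 52, F′ = V = 27.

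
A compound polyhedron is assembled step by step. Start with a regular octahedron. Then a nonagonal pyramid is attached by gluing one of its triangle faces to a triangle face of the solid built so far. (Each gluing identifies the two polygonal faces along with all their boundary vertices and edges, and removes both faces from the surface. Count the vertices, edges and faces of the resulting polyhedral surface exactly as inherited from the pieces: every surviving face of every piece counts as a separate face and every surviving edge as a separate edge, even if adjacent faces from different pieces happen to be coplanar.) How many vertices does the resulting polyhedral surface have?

13

A regular octahedron: V=6, E=12, F=8.
Attach a nonagonal pyramid (V=10, E=18, F=10) along a 3-gon: merge 3 vertices and 3 edges, delete both glued faces → V=13, E=27, F=16.
Check: V − E + F = 13 − 27 + 16 = 2.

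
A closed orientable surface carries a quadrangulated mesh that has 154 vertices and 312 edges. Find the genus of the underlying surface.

Every face is a square and each edge borders two faces, so 4F = 2·312, giving F = 156.
χ = V − E + F = 154 − 312 + 156 = -2.
For a closed orientable surface χ = 2 − 2g, so g = (2 − (-2))/2 = 2.

2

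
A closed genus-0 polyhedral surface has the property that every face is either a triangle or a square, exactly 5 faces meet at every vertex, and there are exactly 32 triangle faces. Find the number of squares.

Let x be the number of squares; then F = 32 + x.
Edge–face incidences: 2E = 3·32 + 4·x = 96 + 4x.
Every vertex has degree 5, so 5V = 2E.
Euler: V − E + F = 2 ⇒ (2E)/5 − E + (32 + x) = 2.
Multiply by 10: 2·(2E) − 5·(2E) + 10·(32 + x) = 20, i.e. 320 + 10x − 3·(96 + 4x) = 20.
Collecting terms: −2x + 32 = 20, so −2x = −12, so x = 6.
Then 2E = 96 + 4·6 = 120, so E = 60, V = 2E/5 = 24, F = 32 + 6 = 38.

6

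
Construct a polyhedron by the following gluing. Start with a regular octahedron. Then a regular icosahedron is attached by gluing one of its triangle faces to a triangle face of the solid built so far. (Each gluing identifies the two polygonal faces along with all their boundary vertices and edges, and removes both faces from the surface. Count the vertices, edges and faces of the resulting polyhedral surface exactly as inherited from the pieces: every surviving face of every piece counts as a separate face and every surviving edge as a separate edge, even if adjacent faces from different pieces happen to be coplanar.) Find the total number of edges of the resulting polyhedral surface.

A regular octahedron: V=6, E=12, F=8.
Attach a regular icosahedron (V=12, E=30, F=20) along a 3-gon: merge 3 vertices and 3 edges, delete both glued faces → V=15, E=39, F=26.
Check: V − E + F = 15 − 39 + 26 = 2.

39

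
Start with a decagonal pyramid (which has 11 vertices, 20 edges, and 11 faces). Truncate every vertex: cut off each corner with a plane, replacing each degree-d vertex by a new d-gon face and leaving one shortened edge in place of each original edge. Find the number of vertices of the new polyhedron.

40

Truncation replaces each original edge-end by a new vertex, so V′ = 2E = 40.
Each original edge survives, and each old vertex of degree d contributes d new edges; summing degrees gives Σd = 2E, so E′ = E + 2E = 3E = 60.
Each original face survives and each original vertex becomes one new face: F′ = F + V = 22.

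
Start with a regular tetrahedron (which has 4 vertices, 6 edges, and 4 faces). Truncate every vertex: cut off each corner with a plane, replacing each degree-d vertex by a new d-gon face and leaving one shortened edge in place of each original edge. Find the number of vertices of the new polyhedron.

Truncation replaces each original edge-end by a new vertex, so V′ = 2E = 12.
Each original edge survives, and each old vertex of degree d contributes d new edges; summing degrees gives Σd = 2E, so E′ = E + 2E = 3E = 18.
Each original face survives and each original vertex becomes one new face: F′ = F + V = 8.

12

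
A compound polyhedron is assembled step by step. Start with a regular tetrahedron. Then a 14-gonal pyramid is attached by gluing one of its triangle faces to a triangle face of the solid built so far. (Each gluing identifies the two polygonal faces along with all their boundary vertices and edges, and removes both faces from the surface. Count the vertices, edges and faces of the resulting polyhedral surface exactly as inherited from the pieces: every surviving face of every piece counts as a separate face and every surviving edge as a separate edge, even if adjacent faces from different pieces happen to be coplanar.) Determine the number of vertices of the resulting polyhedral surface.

16

A regular tetrahedron: V=4, E=6, F=4.
Attach a 14-gonal pyramid (V=15, E=28, F=15) along a 3-gon: merge 3 vertices and 3 edges, delete both glued faces → V=16, E=31, F=17.
Check: V − E + F = 16 − 31 + 17 = 2.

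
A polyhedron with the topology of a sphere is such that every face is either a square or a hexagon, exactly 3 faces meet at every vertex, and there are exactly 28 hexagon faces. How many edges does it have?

Let x be the number of squares; then F = 28 + x.
Edge–face incidences: 2E = 6·28 + 4·x = 168 + 4x.
Every vertex has degree 3, so 3V = 2E.
Euler: V − E + F = 2 ⇒ (2E)/3 − E + (28 + x) = 2.
Multiply by 6: 2·(2E) − 3·(2E) + 6·(28 + x) = 12, i.e. 168 + 6x − (168 + 4x) = 12.
Collecting terms: 2x = 12, so x = 6.
Then 2E = 168 + 4·6 = 192, so E = 96, V = 2E/3 = 64, F = 28 + 6 = 34.

96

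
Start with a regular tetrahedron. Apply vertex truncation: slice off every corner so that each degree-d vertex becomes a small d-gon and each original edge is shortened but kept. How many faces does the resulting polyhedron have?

The base solid has V = 4, E = 6, F = 4.
Truncation replaces each original edge-end by a new vertex, so V′ = 2E = 12.
Each original edge survives, and each old vertex of degree d contributes d new edges; summing degrees gives Σd = 2E, so E′ = E + 2E = 3E = 18.
Each original face survives and each original vertex becomes one new face: F′ = F + V = 8.

8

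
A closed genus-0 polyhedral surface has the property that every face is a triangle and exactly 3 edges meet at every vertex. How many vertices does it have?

Each face has 3 edges and each edge borders two faces, so 2E = 3F.
Each vertex has degree 3, so 3V = 2E and hence V = 3F/3.
Euler: V − E + F = 2 ⇒ (3F/3) − (3F/2) + F = 2.
Multiply by 6: (6 − 9 + 6)F = 12, i.e. 3F = 12.
So F = 4, E = 3·4/2 = 6, V = 3·4/3 = 4.

4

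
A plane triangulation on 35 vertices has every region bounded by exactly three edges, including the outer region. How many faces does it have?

In a plane triangulation 3F = 2E and V − E + F = 2, so F = 2V − 4 = 2·35 − 4 = 66.

66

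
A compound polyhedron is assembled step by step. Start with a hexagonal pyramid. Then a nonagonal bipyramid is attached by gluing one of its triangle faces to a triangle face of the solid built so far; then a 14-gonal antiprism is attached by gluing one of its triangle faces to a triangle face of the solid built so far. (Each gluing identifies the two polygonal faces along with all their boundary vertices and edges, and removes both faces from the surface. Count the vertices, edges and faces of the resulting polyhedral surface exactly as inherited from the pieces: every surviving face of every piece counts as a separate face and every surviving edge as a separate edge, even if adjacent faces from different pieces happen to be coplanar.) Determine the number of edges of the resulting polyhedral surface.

89

A hexagonal pyramid: V=7, E=12, F=7.
Attach a nonagonal bipyramid (V=11, E=27, F=18) along a 3-gon: merge 3 vertices and 3 edges, delete both glued faces → V=15, E=36, F=23.
Attach a 14-gonal antiprism (V=28, E=56, F=30) along a 3-gon: merge 3 vertices and 3 edges, delete both glued faces → V=40, E=89, F=51.
Check: V − E + F = 40 − 89 + 51 = 2.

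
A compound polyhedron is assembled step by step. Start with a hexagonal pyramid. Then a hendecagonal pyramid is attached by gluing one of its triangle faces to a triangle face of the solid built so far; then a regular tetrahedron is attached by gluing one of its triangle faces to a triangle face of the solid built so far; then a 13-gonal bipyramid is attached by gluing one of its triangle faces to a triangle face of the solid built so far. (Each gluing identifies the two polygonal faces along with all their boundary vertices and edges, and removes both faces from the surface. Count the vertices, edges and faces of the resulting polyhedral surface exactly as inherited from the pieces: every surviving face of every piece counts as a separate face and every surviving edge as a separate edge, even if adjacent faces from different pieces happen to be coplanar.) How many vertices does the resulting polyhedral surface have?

A hexagonal pyramid: V=7, E=12, F=7.
Attach a hendecagonal pyramid (V=12, E=22, F=12) along a 3-gon: merge 3 vertices and 3 edges, delete both glued faces → V=16, E=31, F=17.
Attach a regular tetrahedron (V=4, E=6, F=4) along a 3-gon: merge 3 vertices and 3 edges, delete both glued faces → V=17, E=34, F=19.
Attach a 13-gonal bipyramid (V=15, E=39, F=26) along a 3-gon: merge 3 vertices and 3 edges, delete both glued faces → V=29, E=70, F=43.
Check: V − E + F = 29 − 70 + 43 = 2.

29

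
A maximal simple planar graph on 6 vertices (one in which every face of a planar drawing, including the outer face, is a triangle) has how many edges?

12

In a plane triangulation 3F = 2E and V − E + F = 2, so E = 3V − 6 = 3·6 − 6 = 12.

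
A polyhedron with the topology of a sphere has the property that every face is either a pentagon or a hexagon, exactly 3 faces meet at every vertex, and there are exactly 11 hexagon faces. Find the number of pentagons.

12

Let x be the number of pentagons; then F = 11 + x.
Edge–face incidences: 2E = 6·11 + 5·x = 66 + 5x.
Every vertex has degree 3, so 3V = 2E.
Euler: V − E + F = 2 ⇒ (2E)/3 − E + (11 + x) = 2.
Multiply by 6: 2·(2E) − 3·(2E) + 6·(11 + x) = 12, i.e. 66 + 6x − (66 + 5x) = 12.
Collecting terms: x = 12.
Then 2E = 66 + 5·12 = 126, so E = 63, V = 2E/3 = 42, F = 11 + 12 = 23.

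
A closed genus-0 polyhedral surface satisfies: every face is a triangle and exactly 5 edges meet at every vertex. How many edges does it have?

Each face has 3 edges and each edge borders two faces, so 2E = 3F.
Each vertex has degree 5, so 5V = 2E and hence V = 3F/5.
Euler: V − E + F = 2 ⇒ (3F/5) − (3F/2) + F = 2.
Multiply by 10: (6 − 15 + 10)F = 20, i.e. 1F = 20.
So F = 20, E = 3·20/2 = 30, V = 3·20/5 = 12.

30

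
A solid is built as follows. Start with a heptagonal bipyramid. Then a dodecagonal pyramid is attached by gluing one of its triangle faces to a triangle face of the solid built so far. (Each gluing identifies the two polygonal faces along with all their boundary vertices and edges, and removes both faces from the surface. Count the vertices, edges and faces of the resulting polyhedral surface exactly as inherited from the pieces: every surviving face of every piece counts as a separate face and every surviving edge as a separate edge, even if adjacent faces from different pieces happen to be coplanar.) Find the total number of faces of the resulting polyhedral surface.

25

A heptagonal bipyramid: V=9, E=21, F=14.
Attach a dodecagonal pyramid (V=13, E=24, F=13) along a 3-gon: merge 3 vertices and 3 edges, delete both glued faces → V=19, E=42, F=25.
Check: V − E + F = 19 − 42 + 25 = 2.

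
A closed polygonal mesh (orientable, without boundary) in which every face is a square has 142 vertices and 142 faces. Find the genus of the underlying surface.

1

Every face is a square, so 2E = 4·142 = 568, giving E = 284.
χ = V − E + F = 142 − 284 + 142 = 0.
For a closed orientable surface χ = 2 − 2g, so g = (2 − (0))/2 = 1.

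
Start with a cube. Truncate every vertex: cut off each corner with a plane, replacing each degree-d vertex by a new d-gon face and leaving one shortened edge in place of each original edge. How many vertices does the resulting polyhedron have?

The base solid has V = 8, E = 12, F = 6.
Truncation replaces each original edge-end by a new vertex, so V′ = 2E = 24.
Each original edge survives, and each old vertex of degree d contributes d new edges; summing degrees gives Σd = 2E, so E′ = E + 2E = 3E = 36.
Each original face survives and each original vertex becomes one new face: F′ = F + V = 14.

24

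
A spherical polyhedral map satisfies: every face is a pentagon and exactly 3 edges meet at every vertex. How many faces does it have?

Each face has 5 edges and each edge borders two faces, so 2E = 5F.
Each vertex has degree 3, so 3V = 2E and hence V = 5F/3.
Euler: V − E + F = 2 ⇒ (5F/3) − (5F/2) + F = 2.
Multiply by 6: (10 − 15 + 6)F = 12, i.e. 1F = 12.
So F = 12, E = 5·12/2 = 30, V = 5·12/3 = 20.

12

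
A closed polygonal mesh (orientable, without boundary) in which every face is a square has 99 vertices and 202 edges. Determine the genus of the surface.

2

Every face is a square and each edge borders two faces, so 4F = 2·202, giving F = 101.
χ = V − E + F = 99 − 202 + 101 = -2.
For a closed orientable surface χ = 2 − 2g, so g = (2 − (-2))/2 = 2.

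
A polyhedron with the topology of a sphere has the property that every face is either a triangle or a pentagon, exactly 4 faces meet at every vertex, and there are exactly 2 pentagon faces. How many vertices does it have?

10

Let x be the number of triangles; then F = 2 + x.
Edge–face incidences: 2E = 5·2 + 3·x = 10 + 3x.
Every vertex has degree 4, so 4V = 2E.
Euler: V − E + F = 2 ⇒ (2E)/4 − E + (2 + x) = 2.
Multiply by 8: 2·(2E) − 4·(2E) + 8·(2 + x) = 16, i.e. 16 + 8x − 2·(10 + 3x) = 16.
Collecting terms: 2x − 4 = 16, so 2x = 20, so x = 10.
Then 2E = 10 + 3·10 = 40, so E = 20, V = 2E/4 = 10, F = 2 + 10 = 12.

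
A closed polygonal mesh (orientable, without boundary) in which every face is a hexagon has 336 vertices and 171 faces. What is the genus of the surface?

4

Every face is a hexagon, so 2E = 6·171 = 1026, giving E = 513.
χ = V − E + F = 336 − 513 + 171 = -6.
For a closed orientable surface χ = 2 − 2g, so g = (2 − (-6))/2 = 4.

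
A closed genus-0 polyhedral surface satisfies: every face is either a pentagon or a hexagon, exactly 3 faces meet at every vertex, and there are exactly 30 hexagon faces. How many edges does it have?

120

Let x be the number of pentagons; then F = 30 + x.
Edge–face incidences: 2E = 6·30 + 5·x = 180 + 5x.
Every vertex has degree 3, so 3V = 2E.
Euler: V − E + F = 2 ⇒ (2E)/3 − E + (30 + x) = 2.
Multiply by 6: 2·(2E) − 3·(2E) + 6·(30 + x) = 12, i.e. 180 + 6x − (180 + 5x) = 12.
Collecting terms: x = 12.
Then 2E = 180 + 5·12 = 240, so E = 120, V = 2E/3 = 80, F = 30 + 12 = 42.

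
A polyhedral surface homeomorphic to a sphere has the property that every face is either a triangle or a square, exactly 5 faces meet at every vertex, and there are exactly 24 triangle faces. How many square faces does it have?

2

Let x be the number of squares; then F = 24 + x.
Edge–face incidences: 2E = 3·24 + 4·x = 72 + 4x.
Every vertex has degree 5, so 5V = 2E.
Euler: V − E + F = 2 ⇒ (2E)/5 − E + (24 + x) = 2.
Multiply by 10: 2·(2E) − 5·(2E) + 10·(24 + x) = 20, i.e. 240 + 10x − 3·(72 + 4x) = 20.
Collecting terms: −2x + 24 = 20, so −2x = −4, so x = 2.
Then 2E = 72 + 4·2 = 80, so E = 40, V = 2E/5 = 16, F = 24 + 2 = 26.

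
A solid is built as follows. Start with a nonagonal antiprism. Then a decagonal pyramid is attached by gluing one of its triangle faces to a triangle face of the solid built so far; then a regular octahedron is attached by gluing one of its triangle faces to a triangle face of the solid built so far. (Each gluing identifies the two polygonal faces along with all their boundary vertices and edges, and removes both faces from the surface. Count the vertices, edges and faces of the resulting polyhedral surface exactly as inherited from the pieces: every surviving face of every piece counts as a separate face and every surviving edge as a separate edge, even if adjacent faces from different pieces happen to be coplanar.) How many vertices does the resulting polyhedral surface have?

A nonagonal antiprism: V=18, E=36, F=20.
Attach a decagonal pyramid (V=11, E=20, F=11) along a 3-gon: merge 3 vertices and 3 edges, delete both glued faces → V=26, E=53, F=29.
Attach a regular octahedron (V=6, E=12, F=8) along a 3-gon: merge 3 vertices and 3 edges, delete both glued faces → V=29, E=62, F=35.
Check: V − E + F = 29 − 62 + 35 = 2.

29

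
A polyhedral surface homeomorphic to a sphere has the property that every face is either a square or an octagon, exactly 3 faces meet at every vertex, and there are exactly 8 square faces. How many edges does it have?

24

Let x be the number of octagons; then F = 8 + x.
Edge–face incidences: 2E = 4·8 + 8·x = 32 + 8x.
Every vertex has degree 3, so 3V = 2E.
Euler: V − E + F = 2 ⇒ (2E)/3 − E + (8 + x) = 2.
Multiply by 6: 2·(2E) − 3·(2E) + 6·(8 + x) = 12, i.e. 48 + 6x − (32 + 8x) = 12.
Collecting terms: −2x + 16 = 12, so −2x = −4, so x = 2.
Then 2E = 32 + 8·2 = 48, so E = 24, V = 2E/3 = 16, F = 8 + 2 = 10.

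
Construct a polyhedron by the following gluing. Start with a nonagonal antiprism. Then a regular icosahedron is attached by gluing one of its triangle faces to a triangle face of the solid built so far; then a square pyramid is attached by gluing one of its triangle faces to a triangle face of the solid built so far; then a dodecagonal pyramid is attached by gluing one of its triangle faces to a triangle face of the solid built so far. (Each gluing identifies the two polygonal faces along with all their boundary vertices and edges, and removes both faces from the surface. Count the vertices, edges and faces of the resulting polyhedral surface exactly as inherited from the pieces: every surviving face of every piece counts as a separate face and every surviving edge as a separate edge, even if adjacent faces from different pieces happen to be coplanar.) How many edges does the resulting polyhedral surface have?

89

A nonagonal antiprism: V=18, E=36, F=20.
Attach a regular icosahedron (V=12, E=30, F=20) along a 3-gon: merge 3 vertices and 3 edges, delete both glued faces → V=27, E=63, F=38.
Attach a square pyramid (V=5, E=8, F=5) along a 3-gon: merge 3 vertices and 3 edges, delete both glued faces → V=29, E=68, F=41.
Attach a dodecagonal pyramid (V=13, E=24, F=13) along a 3-gon: merge 3 vertices and 3 edges, delete both glued faces → V=39, E=89, F=52.
Check: V − E + F = 39 − 89 + 52 = 2.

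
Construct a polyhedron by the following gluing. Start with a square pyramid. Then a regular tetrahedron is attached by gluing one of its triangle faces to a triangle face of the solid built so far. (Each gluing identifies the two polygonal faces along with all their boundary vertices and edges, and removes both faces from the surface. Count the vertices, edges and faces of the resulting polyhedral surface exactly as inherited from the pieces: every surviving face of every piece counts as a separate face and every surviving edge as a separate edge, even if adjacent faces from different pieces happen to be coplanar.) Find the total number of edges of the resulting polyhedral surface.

11

A square pyramid: V=5, E=8, F=5.
Attach a regular tetrahedron (V=4, E=6, F=4) along a 3-gon: merge 3 vertices and 3 edges, delete both glued faces → V=6, E=11, F=7.
Check: V − E + F = 6 − 11 + 7 = 2.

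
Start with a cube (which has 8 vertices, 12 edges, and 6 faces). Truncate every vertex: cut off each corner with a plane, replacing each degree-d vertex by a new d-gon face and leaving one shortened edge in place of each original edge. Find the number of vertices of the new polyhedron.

24

Truncation replaces each original edge-end by a new vertex, so V′ = 2E = 24.
Each original edge survives, and each old vertex of degree d contributes d new edges; summing degrees gives Σd = 2E, so E′ = E + 2E = 3E = 36.
Each original face survives and each original vertex becomes one new face: F′ = F + V = 14.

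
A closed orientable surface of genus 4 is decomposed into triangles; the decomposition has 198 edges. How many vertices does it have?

χ = 2 − 2·4 = -6, and every face is a triangle so 3F = 2E.
F = 2E/3 = 132. Then V = -6 + E − F = -6 + 198 − 132 = 60.

60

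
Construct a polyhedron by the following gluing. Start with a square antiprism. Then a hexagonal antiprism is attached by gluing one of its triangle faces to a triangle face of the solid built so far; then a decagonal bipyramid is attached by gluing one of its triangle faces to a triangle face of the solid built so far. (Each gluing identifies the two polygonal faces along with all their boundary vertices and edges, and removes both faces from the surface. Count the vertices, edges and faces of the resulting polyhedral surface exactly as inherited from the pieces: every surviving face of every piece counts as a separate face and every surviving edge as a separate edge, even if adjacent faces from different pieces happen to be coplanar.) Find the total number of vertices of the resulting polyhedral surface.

26

A square antiprism: V=8, E=16, F=10.
Attach a hexagonal antiprism (V=12, E=24, F=14) along a 3-gon: merge 3 vertices and 3 edges, delete both glued faces → V=17, E=37, F=22.
Attach a decagonal bipyramid (V=12, E=30, F=20) along a 3-gon: merge 3 vertices and 3 edges, delete both glued faces → V=26, E=64, F=40.
Check: V − E + F = 26 − 64 + 40 = 2.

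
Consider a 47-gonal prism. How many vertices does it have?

94

A prism on an n-gon has two n-gon bases and n rectangular sides: V = 2·47 = 94, E = 3·47 = 141, F = 47 + 2 = 49.
Check: V − E + F = 94 − 141 + 49 = 2.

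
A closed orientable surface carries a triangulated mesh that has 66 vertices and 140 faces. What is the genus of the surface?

3

Every face is a triangle, so 2E = 3·140 = 420, giving E = 210.
χ = V − E + F = 66 − 210 + 140 = -4.
For a closed orientable surface χ = 2 − 2g, so g = (2 − (-4))/2 = 3.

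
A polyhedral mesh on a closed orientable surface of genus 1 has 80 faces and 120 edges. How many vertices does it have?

40

For a closed orientable surface of genus 1, χ = 2 − 2·1 = 0.
V = 0 + E − F = 0 + 120 − 80 = 40.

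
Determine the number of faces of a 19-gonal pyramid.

20

A pyramid on an n-gon base has one n-gon and n triangles: V = 19 + 1 = 20, E = 2·19 = 38, F = 19 + 1 = 20.
Check: V − E + F = 20 − 38 + 20 = 2.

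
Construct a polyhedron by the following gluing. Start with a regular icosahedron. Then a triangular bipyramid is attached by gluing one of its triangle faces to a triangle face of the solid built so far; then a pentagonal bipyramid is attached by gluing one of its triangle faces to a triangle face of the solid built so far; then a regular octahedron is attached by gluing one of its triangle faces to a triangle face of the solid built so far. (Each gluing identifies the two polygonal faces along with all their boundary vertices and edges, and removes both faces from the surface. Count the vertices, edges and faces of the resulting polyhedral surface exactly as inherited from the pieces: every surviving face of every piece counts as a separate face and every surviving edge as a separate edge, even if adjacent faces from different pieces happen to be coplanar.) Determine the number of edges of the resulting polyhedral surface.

A regular icosahedron: V=12, E=30, F=20.
Attach a triangular bipyramid (V=5, E=9, F=6) along a 3-gon: merge 3 vertices and 3 edges, delete both glued faces → V=14, E=36, F=24.
Attach a pentagonal bipyramid (V=7, E=15, F=10) along a 3-gon: merge 3 vertices and 3 edges, delete both glued faces → V=18, E=48, F=32.
Attach a regular octahedron (V=6, E=12, F=8) along a 3-gon: merge 3 vertices and 3 edges, delete both glued faces → V=21, E=57, F=38.
Check: V − E + F = 21 − 57 + 38 = 2.

57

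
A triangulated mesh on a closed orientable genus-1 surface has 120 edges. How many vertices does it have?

χ = 2 − 2·1 = 0, and every face is a triangle so 3F = 2E.
F = 2E/3 = 80. Then V = 0 + E − F = 0 + 120 − 80 = 40.

40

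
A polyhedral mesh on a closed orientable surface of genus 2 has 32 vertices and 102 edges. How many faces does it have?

68

For a closed orientable surface of genus 2, χ = 2 − 2·2 = -2.
F = -2 − V + E = -2 − 32 + 102 = 68.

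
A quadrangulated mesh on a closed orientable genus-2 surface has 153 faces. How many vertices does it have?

χ = 2 − 2·2 = -2, and every face is a square so 4F = 2E.
E = 4·153/2 = 306. Then V = -2 + E − F = -2 + 306 − 153 = 151.

151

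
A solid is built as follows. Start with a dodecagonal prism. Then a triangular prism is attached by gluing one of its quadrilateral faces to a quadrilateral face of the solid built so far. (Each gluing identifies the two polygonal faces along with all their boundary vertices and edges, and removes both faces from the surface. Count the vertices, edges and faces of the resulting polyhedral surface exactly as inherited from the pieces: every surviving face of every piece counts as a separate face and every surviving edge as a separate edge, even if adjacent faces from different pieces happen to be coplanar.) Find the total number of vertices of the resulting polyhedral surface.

A dodecagonal prism: V=24, E=36, F=14.
Attach a triangular prism (V=6, E=9, F=5) along a 4-gon: merge 4 vertices and 4 edges, delete both glued faces → V=26, E=41, F=17.
Check: V − E + F = 26 − 41 + 17 = 2.

26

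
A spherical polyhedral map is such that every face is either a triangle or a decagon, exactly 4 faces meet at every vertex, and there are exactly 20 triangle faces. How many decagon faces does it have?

Let x be the number of decagons; then F = 20 + x.
Edge–face incidences: 2E = 3·20 + 10·x = 60 + 10x.
Every vertex has degree 4, so 4V = 2E.
Euler: V − E + F = 2 ⇒ (2E)/4 − E + (20 + x) = 2.
Multiply by 8: 2·(2E) − 4·(2E) + 8·(20 + x) = 16, i.e. 160 + 8x − 2·(60 + 10x) = 16.
Collecting terms: −12x + 40 = 16, so −12x = −24, so x = 2.
Then 2E = 60 + 10·2 = 80, so E = 40, V = 2E/4 = 20, F = 20 + 2 = 22.

2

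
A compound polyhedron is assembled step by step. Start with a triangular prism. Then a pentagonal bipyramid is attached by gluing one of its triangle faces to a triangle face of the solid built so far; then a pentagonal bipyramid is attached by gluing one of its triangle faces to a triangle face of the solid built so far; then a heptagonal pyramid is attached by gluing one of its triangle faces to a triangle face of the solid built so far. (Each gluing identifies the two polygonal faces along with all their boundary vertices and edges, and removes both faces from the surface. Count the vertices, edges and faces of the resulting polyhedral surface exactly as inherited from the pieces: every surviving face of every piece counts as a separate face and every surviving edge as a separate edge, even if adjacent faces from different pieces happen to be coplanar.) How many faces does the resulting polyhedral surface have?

27

A triangular prism: V=6, E=9, F=5.
Attach a pentagonal bipyramid (V=7, E=15, F=10) along a 3-gon: merge 3 vertices and 3 edges, delete both glued faces → V=10, E=21, F=13.
Attach a pentagonal bipyramid (V=7, E=15, F=10) along a 3-gon: merge 3 vertices and 3 edges, delete both glued faces → V=14, E=33, F=21.
Attach a heptagonal pyramid (V=8, E=14, F=8) along a 3-gon: merge 3 vertices and 3 edges, delete both glued faces → V=19, E=44, F=27.
Check: V − E + F = 19 − 44 + 27 = 2.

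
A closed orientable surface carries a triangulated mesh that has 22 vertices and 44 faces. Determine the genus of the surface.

1

Every face is a triangle, so 2E = 3·44 = 132, giving E = 66.
χ = V − E + F = 22 − 66 + 44 = 0.
For a closed orientable surface χ = 2 − 2g, so g = (2 − (0))/2 = 1.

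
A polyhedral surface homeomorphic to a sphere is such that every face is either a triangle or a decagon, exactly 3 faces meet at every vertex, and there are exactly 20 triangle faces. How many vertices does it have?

60

Let x be the number of decagons; then F = 20 + x.
Edge–face incidences: 2E = 3·20 + 10·x = 60 + 10x.
Every vertex has degree 3, so 3V = 2E.
Euler: V − E + F = 2 ⇒ (2E)/3 − E + (20 + x) = 2.
Multiply by 6: 2·(2E) − 3·(2E) + 6·(20 + x) = 12, i.e. 120 + 6x − (60 + 10x) = 12.
Collecting terms: −4x + 60 = 12, so −4x = −48, so x = 12.
Then 2E = 60 + 10·12 = 180, so E = 90, V = 2E/3 = 60, F = 20 + 12 = 32.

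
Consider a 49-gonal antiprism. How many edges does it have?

196

An antiprism on an n-gon has two n-gon caps and 2n triangles: V = 2·49 = 98, E = 4·49 = 196, F = 2·49 + 2 = 100.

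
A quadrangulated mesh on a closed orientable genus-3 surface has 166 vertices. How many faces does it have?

170

χ = 2 − 2·3 = -4, and every face is a square so 4F = 2E.
V − E + F = -4 with E = 4F/2 gives 166 − (4/2 − 1)·F = -4, so F = 170 and E = 340.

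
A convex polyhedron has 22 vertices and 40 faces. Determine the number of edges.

Here V − E + F = 2.
E = V + F − (2) = 22 + 40 − (2) = 60.

60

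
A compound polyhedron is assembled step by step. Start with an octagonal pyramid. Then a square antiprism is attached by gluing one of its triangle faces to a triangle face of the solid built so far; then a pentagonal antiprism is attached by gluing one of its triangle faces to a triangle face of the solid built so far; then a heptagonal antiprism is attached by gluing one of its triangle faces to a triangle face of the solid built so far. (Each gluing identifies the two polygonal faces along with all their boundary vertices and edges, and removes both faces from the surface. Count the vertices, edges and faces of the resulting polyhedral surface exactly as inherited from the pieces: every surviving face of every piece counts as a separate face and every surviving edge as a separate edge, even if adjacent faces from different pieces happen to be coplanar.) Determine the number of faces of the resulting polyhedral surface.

An octagonal pyramid: V=9, E=16, F=9.
Attach a square antiprism (V=8, E=16, F=10) along a 3-gon: merge 3 vertices and 3 edges, delete both glued faces → V=14, E=29, F=17.
Attach a pentagonal antiprism (V=10, E=20, F=12) along a 3-gon: merge 3 vertices and 3 edges, delete both glued faces → V=21, E=46, F=27.
Attach a heptagonal antiprism (V=14, E=28, F=16) along a 3-gon: merge 3 vertices and 3 edges, delete both glued faces → V=32, E=71, F=41.
Check: V − E + F = 32 − 71 + 41 = 2.

41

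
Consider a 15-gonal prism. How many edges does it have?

45

A prism on an n-gon has two n-gon bases and n rectangular sides: V = 2·15 = 30, E = 3·15 = 45, F = 15 + 2 = 17.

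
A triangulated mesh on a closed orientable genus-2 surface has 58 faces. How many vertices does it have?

27

χ = 2 − 2·2 = -2, and every face is a triangle so 3F = 2E.
E = 3·58/2 = 87. Then V = -2 + E − F = -2 + 87 − 58 = 27.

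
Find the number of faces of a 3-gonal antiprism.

8

An antiprism on an n-gon has two n-gon caps and 2n triangles: V = 2·3 = 6, E = 4·3 = 12, F = 2·3 + 2 = 8.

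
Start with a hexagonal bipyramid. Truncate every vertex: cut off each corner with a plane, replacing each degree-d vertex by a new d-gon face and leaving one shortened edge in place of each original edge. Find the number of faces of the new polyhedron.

The base solid has V = 8, E = 18, F = 12.
Truncation replaces each original edge-end by a new vertex, so V′ = 2E = 36.
Each original edge survives, and each old vertex of degree d contributes d new edges; summing degrees gives Σd = 2E, so E′ = E + 2E = 3E = 54.
Each original face survives and each original vertex becomes one new face: F′ = F + V = 20.

20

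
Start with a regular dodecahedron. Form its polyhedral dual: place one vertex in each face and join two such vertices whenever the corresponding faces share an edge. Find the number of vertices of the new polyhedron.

The base solid has V = 20, E = 30, F = 12.
The dual swaps V and F and preserves E: V′ = F = 12, E′ = E = 30, F′ = V = 20.

12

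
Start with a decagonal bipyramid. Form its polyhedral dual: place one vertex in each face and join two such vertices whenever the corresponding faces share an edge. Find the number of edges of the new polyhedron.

The base solid has V = 12, E = 30, F = 20.
The dual swaps V and F and preserves E: V′ = F = 20, E′ = E = 30, F′ = V = 12.

30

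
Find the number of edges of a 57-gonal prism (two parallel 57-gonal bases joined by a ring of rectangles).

171

A prism on an n-gon has two n-gon bases and n rectangular sides: V = 2·57 = 114, E = 3·57 = 171, F = 57 + 2 = 59.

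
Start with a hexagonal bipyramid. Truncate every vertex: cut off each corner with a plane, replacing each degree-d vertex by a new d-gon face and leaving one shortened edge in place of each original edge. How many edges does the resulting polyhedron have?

54

The base solid has V = 8, E = 18, F = 12.
Truncation replaces each original edge-end by a new vertex, so V′ = 2E = 36.
Each original edge survives, and each old vertex of degree d contributes d new edges; summing degrees gives Σd = 2E, so E′ = E + 2E = 3E = 54.
Each original face survives and each original vertex becomes one new face: F′ = F + V = 20.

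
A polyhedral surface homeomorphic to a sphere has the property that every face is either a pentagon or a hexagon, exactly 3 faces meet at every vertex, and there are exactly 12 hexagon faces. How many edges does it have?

66

Let x be the number of pentagons; then F = 12 + x.
Edge–face incidences: 2E = 6·12 + 5·x = 72 + 5x.
Every vertex has degree 3, so 3V = 2E.
Euler: V − E + F = 2 ⇒ (2E)/3 − E + (12 + x) = 2.
Multiply by 6: 2·(2E) − 3·(2E) + 6·(12 + x) = 12, i.e. 72 + 6x − (72 + 5x) = 12.
Collecting terms: x = 12.
Then 2E = 72 + 5·12 = 132, so E = 66, V = 2E/3 = 44, F = 12 + 12 = 24.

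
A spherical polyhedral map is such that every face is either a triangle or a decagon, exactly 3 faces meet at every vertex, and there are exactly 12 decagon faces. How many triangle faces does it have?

20

Let x be the number of triangles; then F = 12 + x.
Edge–face incidences: 2E = 10·12 + 3·x = 120 + 3x.
Every vertex has degree 3, so 3V = 2E.
Euler: V − E + F = 2 ⇒ (2E)/3 − E + (12 + x) = 2.
Multiply by 6: 2·(2E) − 3·(2E) + 6·(12 + x) = 12, i.e. 72 + 6x − (120 + 3x) = 12.
Collecting terms: 3x − 48 = 12, so 3x = 60, so x = 20.
Then 2E = 120 + 3·20 = 180, so E = 90, V = 2E/3 = 60, F = 12 + 20 = 32.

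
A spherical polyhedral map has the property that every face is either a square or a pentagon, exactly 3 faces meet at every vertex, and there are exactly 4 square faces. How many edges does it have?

Let x be the number of pentagons; then F = 4 + x.
Edge–face incidences: 2E = 4·4 + 5·x = 16 + 5x.
Every vertex has degree 3, so 3V = 2E.
Euler: V − E + F = 2 ⇒ (2E)/3 − E + (4 + x) = 2.
Multiply by 6: 2·(2E) − 3·(2E) + 6·(4 + x) = 12, i.e. 24 + 6x − (16 + 5x) = 12.
Collecting terms: x + 8 = 12, so x = 4.
Then 2E = 16 + 5·4 = 36, so E = 18, V = 2E/3 = 12, F = 4 + 4 = 8.

18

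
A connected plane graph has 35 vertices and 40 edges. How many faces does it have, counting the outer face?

7

Euler's formula for a connected plane graph: V − E + F = 2, so F = 2 − 35 + 40 = 7.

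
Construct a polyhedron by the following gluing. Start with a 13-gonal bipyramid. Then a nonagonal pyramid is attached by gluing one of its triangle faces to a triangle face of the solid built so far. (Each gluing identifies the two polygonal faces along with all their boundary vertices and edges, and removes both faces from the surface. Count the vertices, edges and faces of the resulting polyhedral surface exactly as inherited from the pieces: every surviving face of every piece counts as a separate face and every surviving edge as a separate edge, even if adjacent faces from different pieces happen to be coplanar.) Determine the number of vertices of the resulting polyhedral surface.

22

A 13-gonal bipyramid: V=15, E=39, F=26.
Attach a nonagonal pyramid (V=10, E=18, F=10) along a 3-gon: merge 3 vertices and 3 edges, delete both glued faces → V=22, E=54, F=34.
Check: V − E + F = 22 − 54 + 34 = 2.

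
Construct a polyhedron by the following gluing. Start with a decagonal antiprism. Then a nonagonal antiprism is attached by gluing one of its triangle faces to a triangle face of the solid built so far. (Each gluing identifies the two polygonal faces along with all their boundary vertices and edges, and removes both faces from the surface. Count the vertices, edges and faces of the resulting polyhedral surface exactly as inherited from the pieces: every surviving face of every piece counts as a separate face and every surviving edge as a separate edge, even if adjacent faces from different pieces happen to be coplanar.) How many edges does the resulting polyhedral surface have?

A decagonal antiprism: V=20, E=40, F=22.
Attach a nonagonal antiprism (V=18, E=36, F=20) along a 3-gon: merge 3 vertices and 3 edges, delete both glued faces → V=35, E=73, F=40.
Check: V − E + F = 35 − 73 + 40 = 2.

73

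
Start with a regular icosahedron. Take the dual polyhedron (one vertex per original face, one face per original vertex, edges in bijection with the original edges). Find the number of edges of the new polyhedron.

The base solid has V = 12, E = 30, F = 20.
The dual swaps V and F and preserves E: V′ = F = 20, E′ = E = 30, F′ = V = 12.

30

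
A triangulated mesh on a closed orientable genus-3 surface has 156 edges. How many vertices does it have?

48

χ = 2 − 2·3 = -4, and every face is a triangle so 3F = 2E.
F = 2E/3 = 104. Then V = -4 + E − F = -4 + 156 − 104 = 48.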